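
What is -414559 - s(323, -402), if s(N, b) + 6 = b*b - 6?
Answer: -576151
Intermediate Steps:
s(N, b) = -12 + b**2 (s(N, b) = -6 + (b*b - 6) = -6 + (b**2 - 6) = -6 + (-6 + b**2) = -12 + b**2)
-414559 - s(323, -402) = -414559 - (-12 + (-402)**2) = -414559 - (-12 + 161604) = -414559 - 1*161592 = -414559 - 161592 = -576151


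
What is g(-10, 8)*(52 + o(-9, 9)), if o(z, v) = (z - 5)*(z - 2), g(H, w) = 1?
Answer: 206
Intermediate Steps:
o(z, v) = (-5 + z)*(-2 + z)
g(-10, 8)*(52 + o(-9, 9)) = 1*(52 + (10 + (-9)² - 7*(-9))) = 1*(52 + (10 + 81 + 63)) = 1*(52 + 154) = 1*206 = 206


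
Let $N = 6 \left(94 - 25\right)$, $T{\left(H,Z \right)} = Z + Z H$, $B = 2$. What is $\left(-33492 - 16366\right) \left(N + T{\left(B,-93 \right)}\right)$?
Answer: $-6730830$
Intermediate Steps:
$T{\left(H,Z \right)} = Z + H Z$
$N = 414$ ($N = 6 \cdot 69 = 414$)
$\left(-33492 - 16366\right) \left(N + T{\left(B,-93 \right)}\right) = \left(-33492 - 16366\right) \left(414 - 93 \left(1 + 2\right)\right) = - 49858 \left(414 - 279\right) = \left(-49858\right) 135 = -6730830$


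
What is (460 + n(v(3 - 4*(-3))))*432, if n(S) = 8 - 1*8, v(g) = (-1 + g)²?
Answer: 198720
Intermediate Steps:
n(S) = 0 (n(S) = 8 - 8 = 0)
(460 + n(v(3 - 4*(-3))))*432 = (460 + 0)*432 = 460*432 = 198720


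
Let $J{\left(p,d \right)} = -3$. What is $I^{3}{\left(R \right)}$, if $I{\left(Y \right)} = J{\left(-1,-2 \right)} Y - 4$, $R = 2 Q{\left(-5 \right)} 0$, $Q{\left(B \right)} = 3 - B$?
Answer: $-64$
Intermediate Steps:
$R = 0$ ($R = 2 \left(3 - -5\right) 0 = 2 \left(3 + 5\right) 0 = 2 \cdot 8 \cdot 0 = 16 \cdot 0 = 0$)
$I{\left(Y \right)} = -4 - 3 Y$ ($I{\left(Y \right)} = - 3 Y - 4 = -4 - 3 Y$)
$I^{3}{\left(R \right)} = \left(-4 - 0\right)^{3} = \left(-4 + 0\right)^{3} = \left(-4\right)^{3} = -64$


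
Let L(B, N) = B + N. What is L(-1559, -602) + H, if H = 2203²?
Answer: 4851048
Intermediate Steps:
H = 4853209
L(-1559, -602) + H = (-1559 - 602) + 4853209 = -2161 + 4853209 = 4851048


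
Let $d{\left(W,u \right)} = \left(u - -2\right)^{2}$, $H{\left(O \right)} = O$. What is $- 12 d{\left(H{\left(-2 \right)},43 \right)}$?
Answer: $-24300$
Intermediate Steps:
$d{\left(W,u \right)} = \left(2 + u\right)^{2}$ ($d{\left(W,u \right)} = \left(u + 2\right)^{2} = \left(2 + u\right)^{2}$)
$- 12 d{\left(H{\left(-2 \right)},43 \right)} = - 12 \left(2 + 43\right)^{2} = - 12 \cdot 45^{2} = \left(-12\right) 2025 = -24300$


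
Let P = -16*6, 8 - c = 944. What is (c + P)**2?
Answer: 1065024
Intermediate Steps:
c = -936 (c = 8 - 1*944 = 8 - 944 = -936)
P = -96
(c + P)**2 = (-936 - 96)**2 = (-1032)**2 = 1065024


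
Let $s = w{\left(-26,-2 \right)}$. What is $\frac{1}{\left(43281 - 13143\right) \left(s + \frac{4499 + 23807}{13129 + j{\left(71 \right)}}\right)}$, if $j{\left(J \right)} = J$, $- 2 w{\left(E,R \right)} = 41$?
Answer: $- \frac{1100}{608521381} \approx -1.8077 \cdot 10^{-6}$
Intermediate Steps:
$w{\left(E,R \right)} = - \frac{41}{2}$ ($w{\left(E,R \right)} = \left(- \frac{1}{2}\right) 41 = - \frac{41}{2}$)
$s = - \frac{41}{2} \approx -20.5$
$\frac{1}{\left(43281 - 13143\right) \left(s + \frac{4499 + 23807}{13129 + j{\left(71 \right)}}\right)} = \frac{1}{\left(43281 - 13143\right) \left(- \frac{41}{2} + \frac{4499 + 23807}{13129 + 71}\right)} = \frac{1}{30138 \left(- \frac{41}{2} + \frac{28306}{13200}\right)} = \frac{1}{30138 \left(- \frac{41}{2} + 28306 \cdot \frac{1}{13200}\right)} = \frac{1}{30138 \left(- \frac{41}{2} + \frac{14153}{6600}\right)} = \frac{1}{30138 \left(- \frac{121147}{6600}\right)} = \frac{1}{- \frac{608521381}{1100}} = - \frac{1100}{608521381}$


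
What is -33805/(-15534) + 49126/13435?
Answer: 1217293459/208699290 ≈ 5.8328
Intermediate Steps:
-33805/(-15534) + 49126/13435 = -33805*(-1/15534) + 49126*(1/13435) = 33805/15534 + 49126/13435 = 1217293459/208699290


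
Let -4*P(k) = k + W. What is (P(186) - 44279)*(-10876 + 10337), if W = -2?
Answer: 23891175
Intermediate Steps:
P(k) = 1/2 - k/4 (P(k) = -(k - 2)/4 = -(-2 + k)/4 = 1/2 - k/4)
(P(186) - 44279)*(-10876 + 10337) = ((1/2 - 1/4*186) - 44279)*(-10876 + 10337) = ((1/2 - 93/2) - 44279)*(-539) = (-46 - 44279)*(-539) = -44325*(-539) = 23891175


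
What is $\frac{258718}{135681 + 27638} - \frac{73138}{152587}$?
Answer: $\frac{27532178444}{24920356253} \approx 1.1048$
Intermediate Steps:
$\frac{258718}{135681 + 27638} - \frac{73138}{152587} = \frac{258718}{163319} - \frac{73138}{152587} = \frac{27532178444}{24920356253}$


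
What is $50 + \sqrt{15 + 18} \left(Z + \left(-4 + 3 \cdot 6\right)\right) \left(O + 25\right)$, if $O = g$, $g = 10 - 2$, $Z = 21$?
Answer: $50 + 1155 \sqrt{33} \approx 6685.0$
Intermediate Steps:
$g = 8$ ($g = 10 - 2 = 8$)
$O = 8$
$50 + \sqrt{15 + 18} \left(Z + \left(-4 + 3 \cdot 6\right)\right) \left(O + 25\right) = 50 + \sqrt{15 + 18} \left(21 + \left(-4 + 3 \cdot 6\right)\right) \left(8 + 25\right) = 50 + \sqrt{33} \left(21 + \left(-4 + 18\right)\right) 33 = 50 + \sqrt{33} \left(21 + 14\right) 33 = 50 + \sqrt{33} \cdot 35 \cdot 33 = 50 + \sqrt{33} \cdot 1155 = 50 + 1155 \sqrt{33}$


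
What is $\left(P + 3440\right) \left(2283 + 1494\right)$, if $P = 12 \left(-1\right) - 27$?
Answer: $12845577$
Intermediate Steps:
$P = -39$ ($P = -12 - 27 = -39$)
$\left(P + 3440\right) \left(2283 + 1494\right) = \left(-39 + 3440\right) \left(2283 + 1494\right) = 3401 \cdot 3777 = 12845577$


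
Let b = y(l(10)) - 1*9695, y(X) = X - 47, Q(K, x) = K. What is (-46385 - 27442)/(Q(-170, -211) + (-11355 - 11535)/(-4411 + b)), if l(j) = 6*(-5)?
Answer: 1047088341/2388220 ≈ 438.44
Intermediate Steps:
l(j) = -30
y(X) = -47 + X
b = -9772 (b = (-47 - 30) - 1*9695 = -77 - 9695 = -9772)
(-46385 - 27442)/(Q(-170, -211) + (-11355 - 11535)/(-4411 + b)) = (-46385 - 27442)/(-170 + (-11355 - 11535)/(-4411 - 9772)) = -73827/(-170 - 22890/(-14183)) = -73827/(-170 - 22890*(-1/14183)) = -73827/(-170 + 22890/14183) = -73827/(-2388220/14183) = -73827*(-14183/2388220) = 1047088341/2388220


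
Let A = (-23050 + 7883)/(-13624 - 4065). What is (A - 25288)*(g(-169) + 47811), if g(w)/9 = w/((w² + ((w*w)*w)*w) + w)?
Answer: -103230040077065046570/85384396153 ≈ -1.2090e+9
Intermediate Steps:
A = 15167/17689 (A = -15167/(-17689) = -15167*(-1/17689) = 15167/17689 ≈ 0.85743)
g(w) = 9*w/(w + w² + w⁴) (g(w) = 9*(w/((w² + ((w*w)*w)*w) + w)) = 9*(w/((w² + (w²*w)*w) + w)) = 9*(w/((w² + w³*w) + w)) = 9*(w/((w² + w⁴) + w)) = 9*(w/(w + w² + w⁴)) = 9*w/(w + w² + w⁴))
(A - 25288)*(g(-169) + 47811) = (15167/17689 - 25288)*(9/(1 - 169 + (-169)³) + 47811) = -447304265*(9/(1 - 169 - 4826809) + 47811)/17689 = -447304265*(9/(-4826977) + 47811)/17689 = -447304265*(9*(-1/4826977) + 47811)/17689 = -447304265*(-9/4826977 + 47811)/17689 = -447304265/17689*230782597338/4826977 = -103230040077065046570/85384396153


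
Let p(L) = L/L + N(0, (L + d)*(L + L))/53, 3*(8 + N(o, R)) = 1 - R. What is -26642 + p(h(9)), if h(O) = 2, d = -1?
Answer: -1411982/53 ≈ -26641.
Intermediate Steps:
N(o, R) = -23/3 - R/3 (N(o, R) = -8 + (1 - R)/3 = -8 + (⅓ - R/3) = -23/3 - R/3)
p(L) = 136/159 - 2*L*(-1 + L)/159 (p(L) = L/L + (-23/3 - (L - 1)*(L + L)/3)/53 = 1 + (-23/3 - (-1 + L)*2*L/3)*(1/53) = 1 + (-23/3 - 2*L*(-1 + L)/3)*(1/53) = 1 + (-23/159 - 2*L*(-1 + L)/159) = 136/159 - 2*L*(-1 + L)/159)
-26642 + p(h(9)) = -26642 + (136/159 - 2/159*2*(-1 + 2)) = -26642 + (136/159 - 2/159*2*1) = -26642 + (136/159 - 4/159) = -26642 + 44/53 = -1411982/53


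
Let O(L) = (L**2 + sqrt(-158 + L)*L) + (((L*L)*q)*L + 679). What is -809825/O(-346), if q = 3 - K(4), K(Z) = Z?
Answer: -448558083161/23009982778107 - 22415956*I*sqrt(14)/23009982778107 ≈ -0.019494 - 3.6451e-6*I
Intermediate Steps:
q = -1 (q = 3 - 1*4 = 3 - 4 = -1)
O(L) = 679 + L**2 - L**3 + L*sqrt(-158 + L) (O(L) = (L**2 + sqrt(-158 + L)*L) + (((L*L)*(-1))*L + 679) = (L**2 + L*sqrt(-158 + L)) + ((L**2*(-1))*L + 679) = (L**2 + L*sqrt(-158 + L)) + ((-L**2)*L + 679) = (L**2 + L*sqrt(-158 + L)) + (-L**3 + 679) = (L**2 + L*sqrt(-158 + L)) + (679 - L**3) = 679 + L**2 - L**3 + L*sqrt(-158 + L))
-809825/O(-346) = -809825/(679 + (-346)**2 - 1*(-346)**3 - 346*sqrt(-158 - 346)) = -809825/(679 + 119716 - 1*(-41421736) - 2076*I*sqrt(14)) = -809825/(679 + 119716 + 41421736 - 2076*I*sqrt(14)) = -809825/(41542131 - 2076*I*sqrt(14))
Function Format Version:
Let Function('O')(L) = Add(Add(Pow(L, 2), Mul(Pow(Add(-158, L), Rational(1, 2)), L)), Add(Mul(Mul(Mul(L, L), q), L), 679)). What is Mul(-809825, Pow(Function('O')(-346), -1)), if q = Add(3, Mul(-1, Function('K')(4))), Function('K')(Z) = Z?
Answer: Add(Rational(-448558083161, 23009982778107), Mul(Rational(-22415956, 23009982778107), I, Pow(14, Rational(1, 2)))) ≈ Add(-0.019494, Mul(-3.6451e-6, I))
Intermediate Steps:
q = -1 (q = Add(3, Mul(-1, 4)) = Add(3, -4) = -1)
Function('O')(L) = Add(679, Pow(L, 2), Mul(-1, Pow(L, 3)), Mul(L, Pow(Add(-158, L), Rational(1, 2)))) (Function('O')(L) = Add(Add(Pow(L, 2), Mul(Pow(Add(-158, L), Rational(1, 2)), L)), Add(Mul(Mul(Mul(L, L), -1), L), 679)) = Add(Add(Pow(L, 2), Mul(L, Pow(Add(-158, L), Rational(1, 2)))), Add(Mul(Mul(Pow(L, 2), -1), L), 679)) = Add(Add(Pow(L, 2), Mul(L, Pow(Add(-158, L), Rational(1, 2)))), Add(Mul(Mul(-1, Pow(L, 2)), L), 679)) = Add(Add(Pow(L, 2), Mul(L, Pow(Add(-158, L), Rational(1, 2)))), Add(Mul(-1, Pow(L, 3)), 679)) = Add(Add(Pow(L, 2), Mul(L, Pow(Add(-158, L), Rational(1, 2)))), Add(679, Mul(-1, Pow(L, 3)))) = Add(679, Pow(L, 2), Mul(-1, Pow(L, 3)), Mul(L, Pow(Add(-158, L), Rational(1, 2)))))
Mul(-809825, Pow(Function('O')(-346), -1)) = Mul(-809825, Pow(Add(679, Pow(-346, 2), Mul(-1, Pow(-346, 3)), Mul(-346, Pow(Add(-158, -346), Rational(1, 2)))), -1)) = Mul(-809825, Pow(Add(679, 119716, Mul(-1, -41421736), Mul(-346, Pow(-504, Rational(1, 2)))), -1)) = Mul(-809825, Pow(Add(679, 119716, 41421736, Mul(-346, Mul(6, I, Pow(14, Rational(1, 2))))), -1)) = Mul(-809825, Pow(Add(679, 119716, 41421736, Mul(-2076, I, Pow(14, Rational(1, 2)))), -1)) = Mul(-809825, Pow(Add(41542131, Mul(-2076, I, Pow(14, Rational(1, 2)))), -1))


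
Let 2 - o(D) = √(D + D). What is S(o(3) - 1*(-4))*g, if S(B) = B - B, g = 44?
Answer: 0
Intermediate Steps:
o(D) = 2 - √2*√D (o(D) = 2 - √(D + D) = 2 - √(2*D) = 2 - √2*√D)
S(B) = 0
S(o(3) - 1*(-4))*g = 0*44 = 0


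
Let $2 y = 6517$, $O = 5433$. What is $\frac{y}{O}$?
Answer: $\frac{6517}{10866} \approx 0.59976$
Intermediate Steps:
$y = \frac{6517}{2}$ ($y = \frac{1}{2} \cdot 6517 = \frac{6517}{2} \approx 3258.5$)
$\frac{y}{O} = \frac{6517}{2 \cdot 5433} = \frac{6517}{2} \cdot \frac{1}{5433} = \frac{6517}{10866}$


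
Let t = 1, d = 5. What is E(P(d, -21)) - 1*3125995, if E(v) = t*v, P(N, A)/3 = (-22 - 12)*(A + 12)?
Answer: -3125077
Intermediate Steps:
P(N, A) = -1224 - 102*A (P(N, A) = 3*((-22 - 12)*(A + 12)) = 3*(-34*(12 + A)) = 3*(-408 - 34*A) = -1224 - 102*A)
E(v) = v (E(v) = 1*v = v)
E(P(d, -21)) - 1*3125995 = (-1224 - 102*(-21)) - 1*3125995 = (-1224 + 2142) - 3125995 = 918 - 3125995 = -3125077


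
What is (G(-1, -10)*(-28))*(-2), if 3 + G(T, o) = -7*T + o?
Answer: -336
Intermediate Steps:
G(T, o) = -3 + o - 7*T (G(T, o) = -3 + (-7*T + o) = -3 + (o - 7*T) = -3 + o - 7*T)
(G(-1, -10)*(-28))*(-2) = ((-3 - 10 - 7*(-1))*(-28))*(-2) = ((-3 - 10 + 7)*(-28))*(-2) = -6*(-28)*(-2) = 168*(-2) = -336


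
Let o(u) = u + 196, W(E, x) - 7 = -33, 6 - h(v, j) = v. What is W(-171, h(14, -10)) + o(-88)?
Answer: 82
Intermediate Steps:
h(v, j) = 6 - v
W(E, x) = -26 (W(E, x) = 7 - 33 = -26)
o(u) = 196 + u
W(-171, h(14, -10)) + o(-88) = -26 + (196 - 88) = -26 + 108 = 82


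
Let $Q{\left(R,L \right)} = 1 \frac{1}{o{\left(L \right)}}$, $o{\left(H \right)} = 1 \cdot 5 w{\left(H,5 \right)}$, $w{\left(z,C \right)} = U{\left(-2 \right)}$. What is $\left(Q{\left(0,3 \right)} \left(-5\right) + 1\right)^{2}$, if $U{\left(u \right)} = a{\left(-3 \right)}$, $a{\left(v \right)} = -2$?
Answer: $\frac{9}{4} \approx 2.25$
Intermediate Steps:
$U{\left(u \right)} = -2$
$w{\left(z,C \right)} = -2$
$o{\left(H \right)} = -10$ ($o{\left(H \right)} = 1 \cdot 5 \left(-2\right) = 5 \left(-2\right) = -10$)
$Q{\left(R,L \right)} = - \frac{1}{10}$ ($Q{\left(R,L \right)} = 1 \frac{1}{-10} = 1 \left(- \frac{1}{10}\right) = - \frac{1}{10}$)
$\left(Q{\left(0,3 \right)} \left(-5\right) + 1\right)^{2} = \left(\left(- \frac{1}{10}\right) \left(-5\right) + 1\right)^{2} = \left(\frac{1}{2} + 1\right)^{2} = \left(\frac{3}{2}\right)^{2} = \frac{9}{4}$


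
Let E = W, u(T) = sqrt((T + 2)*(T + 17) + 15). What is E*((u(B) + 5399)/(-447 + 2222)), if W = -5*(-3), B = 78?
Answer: 16197/355 + 3*sqrt(7615)/355 ≈ 46.363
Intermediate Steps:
u(T) = sqrt(15 + (2 + T)*(17 + T)) (u(T) = sqrt((2 + T)*(17 + T) + 15) = sqrt(15 + (2 + T)*(17 + T)))
W = 15
E = 15
E*((u(B) + 5399)/(-447 + 2222)) = 15*((sqrt(49 + 78**2 + 19*78) + 5399)/(-447 + 2222)) = 15*((sqrt(49 + 6084 + 1482) + 5399)/1775) = 15*((sqrt(7615) + 5399)*(1/1775)) = 15*((5399 + sqrt(7615))*(1/1775)) = 15*(5399/1775 + sqrt(7615)/1775) = 16197/355 + 3*sqrt(7615)/355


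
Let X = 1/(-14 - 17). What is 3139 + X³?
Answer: 93513948/29791 ≈ 3139.0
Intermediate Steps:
X = -1/31 (X = 1/(-31) = -1/31 ≈ -0.032258)
3139 + X³ = 3139 + (-1/31)³ = 3139 - 1/29791 = 93513948/29791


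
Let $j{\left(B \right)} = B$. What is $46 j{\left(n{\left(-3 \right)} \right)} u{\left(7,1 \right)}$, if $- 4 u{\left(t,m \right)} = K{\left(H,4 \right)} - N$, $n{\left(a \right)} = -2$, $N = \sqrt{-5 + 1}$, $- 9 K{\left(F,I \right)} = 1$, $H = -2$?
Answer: $- \frac{23}{9} - 46 i \approx -2.5556 - 46.0 i$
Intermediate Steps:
$K{\left(F,I \right)} = - \frac{1}{9}$ ($K{\left(F,I \right)} = \left(- \frac{1}{9}\right) 1 = - \frac{1}{9}$)
$N = 2 i$ ($N = \sqrt{-4} = 2 i \approx 2.0 i$)
$u{\left(t,m \right)} = \frac{1}{36} + \frac{i}{2}$ ($u{\left(t,m \right)} = - \frac{- \frac{1}{9} - 2 i}{4} = \frac{1}{36} + \frac{i}{2}$)
$46 j{\left(n{\left(-3 \right)} \right)} u{\left(7,1 \right)} = 46 \left(-2\right) \left(\frac{1}{36} + \frac{i}{2}\right) = - 92 \left(\frac{1}{36} + \frac{i}{2}\right) = - \frac{23}{9} - 46 i$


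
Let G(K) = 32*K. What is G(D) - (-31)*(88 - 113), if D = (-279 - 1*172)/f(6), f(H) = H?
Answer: -9541/3 ≈ -3180.3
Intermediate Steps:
D = -451/6 (D = (-279 - 1*172)/6 = (-279 - 172)*(⅙) = -451*⅙ = -451/6 ≈ -75.167)
G(D) - (-31)*(88 - 113) = 32*(-451/6) - (-31)*(88 - 113) = -7216/3 - (-31)*(-25) = -7216/3 - 1*775 = -7216/3 - 775 = -9541/3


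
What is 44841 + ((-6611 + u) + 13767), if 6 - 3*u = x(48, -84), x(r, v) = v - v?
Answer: 51999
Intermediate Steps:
x(r, v) = 0
u = 2 (u = 2 - ⅓*0 = 2 + 0 = 2)
44841 + ((-6611 + u) + 13767) = 44841 + ((-6611 + 2) + 13767) = 44841 + (-6609 + 13767) = 44841 + 7158 = 51999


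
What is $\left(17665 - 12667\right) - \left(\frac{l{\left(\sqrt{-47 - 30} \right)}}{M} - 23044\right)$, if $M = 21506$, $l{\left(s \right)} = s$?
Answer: $28042 - \frac{i \sqrt{77}}{21506} \approx 28042.0 - 0.00040802 i$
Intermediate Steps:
$\left(17665 - 12667\right) - \left(\frac{l{\left(\sqrt{-47 - 30} \right)}}{M} - 23044\right) = \left(17665 - 12667\right) - \left(\frac{\sqrt{-47 - 30}}{21506} - 23044\right) = \left(17665 - 12667\right) - \left(\sqrt{-77} \cdot \frac{1}{21506} - 23044\right) = 4998 - \left(i \sqrt{77} \cdot \frac{1}{21506} - 23044\right) = 4998 - \left(\frac{i \sqrt{77}}{21506} - 23044\right) = 4998 - \left(-23044 + \frac{i \sqrt{77}}{21506}\right) = 4998 + \left(23044 - \frac{i \sqrt{77}}{21506}\right) = 28042 - \frac{i \sqrt{77}}{21506}$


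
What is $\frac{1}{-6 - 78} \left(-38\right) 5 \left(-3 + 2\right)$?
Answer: $- \frac{95}{42} \approx -2.2619$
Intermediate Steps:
$\frac{1}{-6 - 78} \left(-38\right) 5 \left(-3 + 2\right) = \frac{1}{-84} \left(-38\right) 5 \left(-1\right) = \left(- \frac{1}{84}\right) \left(-38\right) \left(-5\right) = \frac{19}{42} \left(-5\right) = - \frac{95}{42}$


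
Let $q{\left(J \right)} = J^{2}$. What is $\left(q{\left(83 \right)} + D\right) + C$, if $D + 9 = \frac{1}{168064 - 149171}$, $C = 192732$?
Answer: $\frac{3771269517}{18893} \approx 1.9961 \cdot 10^{5}$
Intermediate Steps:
$D = - \frac{170036}{18893}$ ($D = -9 + \frac{1}{168064 - 149171} = -9 + \frac{1}{18893} = - \frac{170036}{18893} \approx -8.9999$)
$\left(q{\left(83 \right)} + D\right) + C = \left(83^{2} - \frac{170036}{18893}\right) + 192732 = \left(6889 - \frac{170036}{18893}\right) + 192732 = \frac{129983841}{18893} + 192732 = \frac{3771269517}{18893}$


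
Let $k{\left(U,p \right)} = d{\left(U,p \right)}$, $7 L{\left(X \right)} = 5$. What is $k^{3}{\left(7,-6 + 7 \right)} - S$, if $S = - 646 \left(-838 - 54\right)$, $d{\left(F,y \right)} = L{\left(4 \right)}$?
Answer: $- \frac{197647451}{343} \approx -5.7623 \cdot 10^{5}$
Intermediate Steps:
$L{\left(X \right)} = \frac{5}{7}$ ($L{\left(X \right)} = \frac{1}{7} \cdot 5 = \frac{5}{7}$)
$d{\left(F,y \right)} = \frac{5}{7}$
$k{\left(U,p \right)} = \frac{5}{7}$
$S = 576232$ ($S = \left(-646\right) \left(-892\right) = 576232$)
$k^{3}{\left(7,-6 + 7 \right)} - S = \left(\frac{5}{7}\right)^{3} - 576232 = \frac{125}{343} - 576232 = - \frac{197647451}{343}$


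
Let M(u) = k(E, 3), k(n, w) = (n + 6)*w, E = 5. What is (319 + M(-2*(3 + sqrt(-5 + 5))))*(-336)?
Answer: -118272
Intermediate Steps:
k(n, w) = w*(6 + n) (k(n, w) = (6 + n)*w = w*(6 + n))
M(u) = 33 (M(u) = 3*(6 + 5) = 3*11 = 33)
(319 + M(-2*(3 + sqrt(-5 + 5))))*(-336) = (319 + 33)*(-336) = 352*(-336) = -118272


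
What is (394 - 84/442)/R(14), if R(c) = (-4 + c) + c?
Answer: 10879/663 ≈ 16.409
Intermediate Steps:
R(c) = -4 + 2*c
(394 - 84/442)/R(14) = (394 - 84/442)/(-4 + 2*14) = (394 - 84*1/442)/(-4 + 28) = (394 - 42/221)/24 = (87032/221)*(1/24) = 10879/663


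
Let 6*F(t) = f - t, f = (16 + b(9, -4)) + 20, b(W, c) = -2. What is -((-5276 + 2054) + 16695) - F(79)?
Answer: -26931/2 ≈ -13466.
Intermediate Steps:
f = 34 (f = (16 - 2) + 20 = 14 + 20 = 34)
F(t) = 17/3 - t/6 (F(t) = (34 - t)/6 = 17/3 - t/6)
-((-5276 + 2054) + 16695) - F(79) = -((-5276 + 2054) + 16695) - (17/3 - ⅙*79) = -(-3222 + 16695) - (17/3 - 79/6) = -1*13473 - 1*(-15/2) = -13473 + 15/2 = -26931/2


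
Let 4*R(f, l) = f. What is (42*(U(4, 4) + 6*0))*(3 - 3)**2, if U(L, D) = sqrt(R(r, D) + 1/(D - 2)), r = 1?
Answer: 0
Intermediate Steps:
R(f, l) = f/4
U(L, D) = sqrt(1/4 + 1/(-2 + D)) (U(L, D) = sqrt((1/4)*1 + 1/(D - 2)) = sqrt(1/4 + 1/(-2 + D)))
(42*(U(4, 4) + 6*0))*(3 - 3)**2 = (42*(sqrt((2 + 4)/(-2 + 4))/2 + 6*0))*(3 - 3)**2 = (42*(sqrt(6/2)/2 + 0))*0**2 = (42*(sqrt((1/2)*6)/2 + 0))*0 = (42*(sqrt(3)/2 + 0))*0 = (42*(sqrt(3)/2))*0 = (21*sqrt(3))*0 = 0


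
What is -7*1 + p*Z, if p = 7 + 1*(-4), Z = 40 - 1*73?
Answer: -106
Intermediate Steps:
Z = -33 (Z = 40 - 73 = -33)
p = 3 (p = 7 - 4 = 3)
-7*1 + p*Z = -7*1 + 3*(-33) = -7 - 99 = -106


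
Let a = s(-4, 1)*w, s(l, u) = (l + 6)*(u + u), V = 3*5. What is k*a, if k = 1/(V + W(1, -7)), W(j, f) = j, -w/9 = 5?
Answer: -45/4 ≈ -11.250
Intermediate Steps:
w = -45 (w = -9*5 = -45)
V = 15
s(l, u) = 2*u*(6 + l) (s(l, u) = (6 + l)*(2*u) = 2*u*(6 + l))
k = 1/16 (k = 1/(15 + 1) = 1/16 ≈ 0.062500)
a = -180 (a = (2*1*(6 - 4))*(-45) = (2*1*2)*(-45) = 4*(-45) = -180)
k*a = (1/16)*(-180) = -45/4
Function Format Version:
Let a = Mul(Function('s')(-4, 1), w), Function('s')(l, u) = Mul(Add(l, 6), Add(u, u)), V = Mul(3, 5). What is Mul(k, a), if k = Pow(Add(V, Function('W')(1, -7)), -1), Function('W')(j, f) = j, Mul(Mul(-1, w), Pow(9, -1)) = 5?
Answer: Rational(-45, 4) ≈ -11.250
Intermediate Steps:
w = -45 (w = Mul(-9, 5) = -45)
V = 15
Function('s')(l, u) = Mul(2, u, Add(6, l)) (Function('s')(l, u) = Mul(Add(6, l), Mul(2, u)) = Mul(2, u, Add(6, l)))
k = Rational(1, 16) (k = Pow(Add(15, 1), -1) = Pow(16, -1) = Rational(1, 16) ≈ 0.062500)
a = -180 (a = Mul(Mul(2, 1, Add(6, -4)), -45) = Mul(Mul(2, 1, 2), -45) = Mul(4, -45) = -180)
Mul(k, a) = Mul(Rational(1, 16), -180) = Rational(-45, 4)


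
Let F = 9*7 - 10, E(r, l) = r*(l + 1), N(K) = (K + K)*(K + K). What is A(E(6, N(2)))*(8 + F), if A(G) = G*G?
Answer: 634644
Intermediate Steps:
N(K) = 4*K**2 (N(K) = (2*K)*(2*K) = 4*K**2)
E(r, l) = r*(1 + l)
A(G) = G**2
F = 53 (F = 63 - 10 = 53)
A(E(6, N(2)))*(8 + F) = (6*(1 + 4*2**2))**2*(8 + 53) = (6*(1 + 4*4))**2*61 = (6*(1 + 16))**2*61 = (6*17)**2*61 = 102**2*61 = 10404*61 = 634644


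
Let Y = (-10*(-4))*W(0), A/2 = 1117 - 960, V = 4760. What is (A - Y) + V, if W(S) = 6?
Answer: 4834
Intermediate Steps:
A = 314 (A = 2*(1117 - 960) = 2*157 = 314)
Y = 240 (Y = -10*(-4)*6 = 40*6 = 240)
(A - Y) + V = (314 - 1*240) + 4760 = (314 - 240) + 4760 = 74 + 4760 = 4834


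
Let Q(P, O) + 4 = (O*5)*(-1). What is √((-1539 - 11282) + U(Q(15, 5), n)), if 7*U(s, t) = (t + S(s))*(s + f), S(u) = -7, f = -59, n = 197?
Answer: I*√745269/7 ≈ 123.33*I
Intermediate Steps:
Q(P, O) = -4 - 5*O (Q(P, O) = -4 + (O*5)*(-1) = -4 + (5*O)*(-1) = -4 - 5*O)
U(s, t) = (-59 + s)*(-7 + t)/7 (U(s, t) = ((t - 7)*(s - 59))/7 = ((-7 + t)*(-59 + s))/7 = ((-59 + s)*(-7 + t))/7 = (-59 + s)*(-7 + t)/7)
√((-1539 - 11282) + U(Q(15, 5), n)) = √((-1539 - 11282) + (59 - (-4 - 5*5) - 59/7*197 + (⅐)*(-4 - 5*5)*197)) = √(-12821 + (59 - (-4 - 25) - 11623/7 + (⅐)*(-4 - 25)*197)) = √(-12821 + (59 - 1*(-29) - 11623/7 + (⅐)*(-29)*197)) = √(-12821 + (59 + 29 - 11623/7 - 5713/7)) = √(-12821 - 16720/7) = √(-106467/7) = I*√745269/7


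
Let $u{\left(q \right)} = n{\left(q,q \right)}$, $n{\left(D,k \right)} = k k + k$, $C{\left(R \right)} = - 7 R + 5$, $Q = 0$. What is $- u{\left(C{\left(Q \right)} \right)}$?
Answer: $-30$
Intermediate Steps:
$C{\left(R \right)} = 5 - 7 R$
$n{\left(D,k \right)} = k + k^{2}$ ($n{\left(D,k \right)} = k^{2} + k = k + k^{2}$)
$u{\left(q \right)} = q \left(1 + q\right)$
$- u{\left(C{\left(Q \right)} \right)} = - \left(5 - 0\right) \left(1 + \left(5 - 0\right)\right) = - \left(5 + 0\right) \left(1 + \left(5 + 0\right)\right) = - 5 \left(1 + 5\right) = - 5 \cdot 6 = \left(-1\right) 30 = -30$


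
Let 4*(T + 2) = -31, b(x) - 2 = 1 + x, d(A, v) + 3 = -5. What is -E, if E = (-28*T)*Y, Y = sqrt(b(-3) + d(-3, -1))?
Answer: -546*I*sqrt(2) ≈ -772.16*I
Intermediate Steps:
d(A, v) = -8 (d(A, v) = -3 - 5 = -8)
b(x) = 3 + x (b(x) = 2 + (1 + x) = 3 + x)
Y = 2*I*sqrt(2) (Y = sqrt((3 - 3) - 8) = sqrt(0 - 8) = sqrt(-8) = 2*I*sqrt(2) ≈ 2.8284*I)
T = -39/4 (T = -2 + (1/4)*(-31) = -2 - 31/4 = -39/4 ≈ -9.7500)
E = 546*I*sqrt(2) (E = (-28*(-39/4))*(2*I*sqrt(2)) = 273*(2*I*sqrt(2)) = 546*I*sqrt(2) ≈ 772.16*I)
-E = -546*I*sqrt(2)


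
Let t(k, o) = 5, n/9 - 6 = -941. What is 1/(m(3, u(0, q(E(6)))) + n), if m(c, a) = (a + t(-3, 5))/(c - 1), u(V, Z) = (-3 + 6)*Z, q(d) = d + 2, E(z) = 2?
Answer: -2/16813 ≈ -0.00011896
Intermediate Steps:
n = -8415 (n = 54 + 9*(-941) = 54 - 8469 = -8415)
q(d) = 2 + d
u(V, Z) = 3*Z
m(c, a) = (5 + a)/(-1 + c) (m(c, a) = (a + 5)/(c - 1) = (5 + a)/(-1 + c))
1/(m(3, u(0, q(E(6)))) + n) = 1/((5 + 3*(2 + 2))/(-1 + 3) - 8415) = 1/((5 + 3*4)/2 - 8415) = 1/((5 + 12)/2 - 8415) = 1/((½)*17 - 8415) = 1/(17/2 - 8415) = 1/(-16813/2) = -2/16813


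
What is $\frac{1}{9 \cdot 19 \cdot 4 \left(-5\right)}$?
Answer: $- \frac{1}{3420} \approx -0.0002924$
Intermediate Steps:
$\frac{1}{9 \cdot 19 \cdot 4 \left(-5\right)} = \frac{1}{171 \left(-20\right)} = \frac{1}{-3420} = - \frac{1}{3420}$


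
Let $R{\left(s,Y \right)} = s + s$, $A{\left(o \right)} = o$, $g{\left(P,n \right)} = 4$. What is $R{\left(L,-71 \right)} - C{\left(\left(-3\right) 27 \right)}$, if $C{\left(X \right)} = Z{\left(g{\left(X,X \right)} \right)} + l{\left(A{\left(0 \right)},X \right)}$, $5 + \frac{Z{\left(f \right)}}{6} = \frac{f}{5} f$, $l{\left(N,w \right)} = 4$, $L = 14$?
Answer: $\frac{174}{5} \approx 34.8$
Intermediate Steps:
$Z{\left(f \right)} = -30 + \frac{6 f^{2}}{5}$ ($Z{\left(f \right)} = -30 + 6 \frac{f}{5} f = -30 + 6 \frac{f^{2}}{5} = -30 + \frac{6 f^{2}}{5}$)
$R{\left(s,Y \right)} = 2 s$
$C{\left(X \right)} = - \frac{34}{5}$ ($C{\left(X \right)} = \left(-30 + \frac{6 \cdot 4^{2}}{5}\right) + 4 = \left(-30 + \frac{6}{5} \cdot 16\right) + 4 = \left(-30 + \frac{96}{5}\right) + 4 = - \frac{54}{5} + 4 = - \frac{34}{5}$)
$R{\left(L,-71 \right)} - C{\left(\left(-3\right) 27 \right)} = 2 \cdot 14 - - \frac{34}{5} = 28 + \frac{34}{5} = \frac{174}{5}$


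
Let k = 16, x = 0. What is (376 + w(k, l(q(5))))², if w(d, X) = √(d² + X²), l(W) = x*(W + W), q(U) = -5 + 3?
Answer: 153664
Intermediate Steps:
q(U) = -2
l(W) = 0 (l(W) = 0*(W + W) = 0*(2*W) = 0)
w(d, X) = √(X² + d²)
(376 + w(k, l(q(5))))² = (376 + √(0² + 16²))² = (376 + √(0 + 256))² = (376 + √256)² = (376 + 16)² = 392² = 153664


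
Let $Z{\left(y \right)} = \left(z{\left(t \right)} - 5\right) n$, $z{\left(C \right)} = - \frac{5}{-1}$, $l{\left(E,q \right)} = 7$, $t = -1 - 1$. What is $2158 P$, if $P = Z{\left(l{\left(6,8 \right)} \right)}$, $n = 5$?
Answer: $0$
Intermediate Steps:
$t = -2$ ($t = -1 - 1 = -2$)
$z{\left(C \right)} = 5$ ($z{\left(C \right)} = \left(-5\right) \left(-1\right) = 5$)
$Z{\left(y \right)} = 0$ ($Z{\left(y \right)} = \left(5 - 5\right) 5 = 0 \cdot 5 = 0$)
$P = 0$
$2158 P = 2158 \cdot 0 = 0$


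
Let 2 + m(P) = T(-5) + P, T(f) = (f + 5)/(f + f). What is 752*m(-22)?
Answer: -18048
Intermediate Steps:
T(f) = (5 + f)/(2*f) (T(f) = (5 + f)/((2*f)) = (5 + f)*(1/(2*f)) = (5 + f)/(2*f))
m(P) = -2 + P (m(P) = -2 + ((½)*(5 - 5)/(-5) + P) = -2 + ((½)*(-⅕)*0 + P) = -2 + (0 + P) = -2 + P)
752*m(-22) = 752*(-2 - 22) = 752*(-24) = -18048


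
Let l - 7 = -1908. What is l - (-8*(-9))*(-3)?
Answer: -1685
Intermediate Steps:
l = -1901 (l = 7 - 1908 = -1901)
l - (-8*(-9))*(-3) = -1901 - (-8*(-9))*(-3) = -1901 - 72*(-3) = -1901 - 1*(-216) = -1901 + 216 = -1685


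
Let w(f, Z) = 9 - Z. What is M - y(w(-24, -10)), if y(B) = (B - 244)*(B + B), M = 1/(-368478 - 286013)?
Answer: 5595898049/654491 ≈ 8550.0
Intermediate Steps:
M = -1/654491 (M = 1/(-654491) = -1/654491 ≈ -1.5279e-6)
y(B) = 2*B*(-244 + B) (y(B) = (-244 + B)*(2*B) = 2*B*(-244 + B))
M - y(w(-24, -10)) = -1/654491 - 2*(9 - 1*(-10))*(-244 + (9 - 1*(-10))) = -1/654491 - 2*(9 + 10)*(-244 + (9 + 10)) = -1/654491 - 2*19*(-244 + 19) = -1/654491 - 2*19*(-225) = -1/654491 - 1*(-8550) = -1/654491 + 8550 = 5595898049/654491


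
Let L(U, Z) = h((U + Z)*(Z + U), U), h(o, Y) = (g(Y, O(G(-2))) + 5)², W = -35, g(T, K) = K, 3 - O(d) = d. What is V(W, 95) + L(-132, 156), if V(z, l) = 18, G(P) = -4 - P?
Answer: 118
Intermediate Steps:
O(d) = 3 - d
h(o, Y) = 100 (h(o, Y) = ((3 - (-4 - 1*(-2))) + 5)² = ((3 - (-4 + 2)) + 5)² = ((3 - 1*(-2)) + 5)² = ((3 + 2) + 5)² = (5 + 5)² = 10² = 100)
L(U, Z) = 100
V(W, 95) + L(-132, 156) = 18 + 100 = 118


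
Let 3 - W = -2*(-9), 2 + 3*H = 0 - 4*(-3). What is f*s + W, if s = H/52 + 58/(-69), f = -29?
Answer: 13487/1794 ≈ 7.5178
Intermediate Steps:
H = 10/3 (H = -⅔ + (0 - 4*(-3))/3 = -⅔ + (0 + 12)/3 = -⅔ + (⅓)*12 = -⅔ + 4 = 10/3 ≈ 3.3333)
s = -1393/1794 (s = (10/3)/52 + 58/(-69) = (10/3)*(1/52) + 58*(-1/69) = 5/78 - 58/69 = -1393/1794 ≈ -0.77648)
W = -15 (W = 3 - (-2)*(-9) = 3 - 1*18 = 3 - 18 = -15)
f*s + W = -29*(-1393/1794) - 15 = 40397/1794 - 15 = 13487/1794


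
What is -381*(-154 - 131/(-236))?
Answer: 13797153/236 ≈ 58463.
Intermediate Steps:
-381*(-154 - 131/(-236)) = -381*(-154 - 131*(-1/236)) = -381*(-154 + 131/236) = -381*(-36213/236) = 13797153/236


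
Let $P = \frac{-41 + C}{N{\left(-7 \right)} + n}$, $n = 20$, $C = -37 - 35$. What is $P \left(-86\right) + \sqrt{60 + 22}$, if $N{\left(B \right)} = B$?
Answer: $\frac{9718}{13} + \sqrt{82} \approx 756.59$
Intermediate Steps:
$C = -72$ ($C = -37 - 35 = -72$)
$P = - \frac{113}{13}$ ($P = \frac{-41 - 72}{-7 + 20} = - \frac{113}{13} \approx -8.6923$)
$P \left(-86\right) + \sqrt{60 + 22} = \left(- \frac{113}{13}\right) \left(-86\right) + \sqrt{60 + 22} = \frac{9718}{13} + \sqrt{82}$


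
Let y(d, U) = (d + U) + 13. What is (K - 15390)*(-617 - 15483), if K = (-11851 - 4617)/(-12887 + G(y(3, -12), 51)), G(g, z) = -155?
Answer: 1615634291600/6521 ≈ 2.4776e+8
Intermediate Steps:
y(d, U) = 13 + U + d (y(d, U) = (U + d) + 13 = 13 + U + d)
K = 8234/6521 (K = (-11851 - 4617)/(-12887 - 155) = -16468/(-13042) = -16468*(-1/13042) = 8234/6521 ≈ 1.2627)
(K - 15390)*(-617 - 15483) = (8234/6521 - 15390)*(-617 - 15483) = -100349956/6521*(-16100) = 1615634291600/6521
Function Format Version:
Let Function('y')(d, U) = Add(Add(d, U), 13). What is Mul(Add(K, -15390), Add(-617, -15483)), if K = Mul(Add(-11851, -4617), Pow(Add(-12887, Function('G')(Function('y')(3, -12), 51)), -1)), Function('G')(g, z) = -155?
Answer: Rational(1615634291600, 6521) ≈ 2.4776e+8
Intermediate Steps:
Function('y')(d, U) = Add(13, U, d) (Function('y')(d, U) = Add(Add(U, d), 13) = Add(13, U, d))
K = Rational(8234, 6521) (K = Mul(Add(-11851, -4617), Pow(Add(-12887, -155), -1)) = Mul(-16468, Pow(-13042, -1)) = Mul(-16468, Rational(-1, 13042)) = Rational(8234, 6521) ≈ 1.2627)
Mul(Add(K, -15390), Add(-617, -15483)) = Mul(Add(Rational(8234, 6521), -15390), Add(-617, -15483)) = Mul(Rational(-100349956, 6521), -16100) = Rational(1615634291600, 6521)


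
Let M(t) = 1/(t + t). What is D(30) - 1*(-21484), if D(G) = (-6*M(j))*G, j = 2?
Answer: 21439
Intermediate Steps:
M(t) = 1/(2*t)
D(G) = -3*G/2 (D(G) = (-3/2)*G = (-6*¼)*G = -3*G/2)
D(30) - 1*(-21484) = -3/2*30 - 1*(-21484) = -45 + 21484 = 21439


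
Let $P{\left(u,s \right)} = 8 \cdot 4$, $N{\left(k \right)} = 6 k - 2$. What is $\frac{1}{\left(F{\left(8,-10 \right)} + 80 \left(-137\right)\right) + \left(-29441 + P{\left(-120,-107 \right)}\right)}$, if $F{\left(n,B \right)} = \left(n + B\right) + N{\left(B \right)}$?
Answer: $- \frac{1}{40433} \approx -2.4732 \cdot 10^{-5}$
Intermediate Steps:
$N{\left(k \right)} = -2 + 6 k$
$F{\left(n,B \right)} = -2 + n + 7 B$ ($F{\left(n,B \right)} = \left(n + B\right) + \left(-2 + 6 B\right) = \left(B + n\right) + \left(-2 + 6 B\right) = -2 + n + 7 B$)
$P{\left(u,s \right)} = 32$
$\frac{1}{\left(F{\left(8,-10 \right)} + 80 \left(-137\right)\right) + \left(-29441 + P{\left(-120,-107 \right)}\right)} = \frac{1}{\left(\left(-2 + 8 + 7 \left(-10\right)\right) + 80 \left(-137\right)\right) + \left(-29441 + 32\right)} = \frac{1}{\left(\left(-2 + 8 - 70\right) - 10960\right) - 29409} = \frac{1}{\left(-64 - 10960\right) - 29409} = \frac{1}{-11024 - 29409} = \frac{1}{-40433} = - \frac{1}{40433}$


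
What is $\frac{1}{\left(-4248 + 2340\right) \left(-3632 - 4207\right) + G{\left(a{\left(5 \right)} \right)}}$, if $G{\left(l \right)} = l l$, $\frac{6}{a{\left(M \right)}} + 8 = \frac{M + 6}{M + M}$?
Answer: $\frac{529}{7912153948} \approx 6.6859 \cdot 10^{-8}$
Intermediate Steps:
$a{\left(M \right)} = \frac{6}{-8 + \frac{6 + M}{2 M}}$ ($a{\left(M \right)} = \frac{6}{-8 + \frac{M + 6}{M + M}} = \frac{6}{-8 + \frac{6 + M}{2 M}}$)
$G{\left(l \right)} = l^{2}$
$\frac{1}{\left(-4248 + 2340\right) \left(-3632 - 4207\right) + G{\left(a{\left(5 \right)} \right)}} = \frac{1}{\left(-4248 + 2340\right) \left(-3632 - 4207\right) + \left(\left(-4\right) 5 \frac{1}{-2 + 5 \cdot 5}\right)^{2}} = \frac{1}{\left(-1908\right) \left(-7839\right) + \left(\left(-4\right) 5 \frac{1}{-2 + 25}\right)^{2}} = \frac{1}{14956812 + \left(\left(-4\right) 5 \cdot \frac{1}{23}\right)^{2}} = \frac{1}{14956812 + \left(- \frac{20}{23}\right)^{2}} = \frac{1}{14956812 + \frac{400}{529}} = \frac{1}{\frac{7912153948}{529}} = \frac{529}{7912153948}$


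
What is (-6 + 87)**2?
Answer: 6561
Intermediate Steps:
(-6 + 87)**2 = 81**2 = 6561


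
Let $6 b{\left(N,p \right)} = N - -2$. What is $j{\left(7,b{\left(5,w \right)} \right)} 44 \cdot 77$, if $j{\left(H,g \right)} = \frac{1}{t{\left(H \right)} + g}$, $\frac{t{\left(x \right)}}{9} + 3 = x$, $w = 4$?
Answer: $\frac{20328}{223} \approx 91.157$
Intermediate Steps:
$b{\left(N,p \right)} = \frac{1}{3} + \frac{N}{6}$ ($b{\left(N,p \right)} = \frac{N - -2}{6} = \frac{N + 2}{6} = \frac{2 + N}{6} = \frac{1}{3} + \frac{N}{6}$)
$t{\left(x \right)} = -27 + 9 x$
$j{\left(H,g \right)} = \frac{1}{-27 + g + 9 H}$ ($j{\left(H,g \right)} = \frac{1}{\left(-27 + 9 H\right) + g} = \frac{1}{-27 + g + 9 H}$)
$j{\left(7,b{\left(5,w \right)} \right)} 44 \cdot 77 = \frac{1}{-27 + \left(\frac{1}{3} + \frac{1}{6} \cdot 5\right) + 9 \cdot 7} \cdot 44 \cdot 77 = \frac{1}{-27 + \left(\frac{1}{3} + \frac{5}{6}\right) + 63} \cdot 44 \cdot 77 = \frac{1}{-27 + \frac{7}{6} + 63} \cdot 44 \cdot 77 = \frac{1}{\frac{223}{6}} \cdot 44 \cdot 77 = \frac{6}{223} \cdot 44 \cdot 77 = \frac{264}{223} \cdot 77 = \frac{20328}{223}$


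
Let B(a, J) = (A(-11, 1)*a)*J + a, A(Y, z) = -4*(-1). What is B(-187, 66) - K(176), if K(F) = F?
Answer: -49731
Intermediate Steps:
A(Y, z) = 4
B(a, J) = a + 4*J*a (B(a, J) = (4*a)*J + a = 4*J*a + a = a + 4*J*a)
B(-187, 66) - K(176) = -187*(1 + 4*66) - 1*176 = -187*(1 + 264) - 176 = -187*265 - 176 = -49555 - 176 = -49731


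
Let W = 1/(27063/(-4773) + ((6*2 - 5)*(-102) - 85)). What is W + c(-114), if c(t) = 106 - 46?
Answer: 76812209/1280230 ≈ 59.999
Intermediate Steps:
c(t) = 60
W = -1591/1280230 (W = 1/(27063*(-1/4773) + ((12 - 5)*(-102) - 85)) = 1/(-9021/1591 + (7*(-102) - 85)) = 1/(-9021/1591 + (-714 - 85)) = 1/(-9021/1591 - 799) = 1/(-1280230/1591) = -1591/1280230 ≈ -0.0012427)
W + c(-114) = -1591/1280230 + 60 = 76812209/1280230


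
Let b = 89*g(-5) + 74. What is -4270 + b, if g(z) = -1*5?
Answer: -4641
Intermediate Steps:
g(z) = -5
b = -371 (b = 89*(-5) + 74 = -445 + 74 = -371)
-4270 + b = -4270 - 371 = -4641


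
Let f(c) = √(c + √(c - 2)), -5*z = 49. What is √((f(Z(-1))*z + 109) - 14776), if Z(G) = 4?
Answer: √(-366675 - 245*√(4 + √2))/5 ≈ 121.2*I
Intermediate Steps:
z = -49/5 (z = -⅕*49 = -49/5 ≈ -9.8000)
f(c) = √(c + √(-2 + c))
√((f(Z(-1))*z + 109) - 14776) = √((√(4 + √(-2 + 4))*(-49/5) + 109) - 14776) = √((√(4 + √2)*(-49/5) + 109) - 14776) = √((-49*√(4 + √2)/5 + 109) - 14776) = √((109 - 49*√(4 + √2)/5) - 14776) = √(-14667 - 49*√(4 + √2)/5)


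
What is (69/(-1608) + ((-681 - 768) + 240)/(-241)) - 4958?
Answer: -639812127/129176 ≈ -4953.0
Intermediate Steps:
(69/(-1608) + ((-681 - 768) + 240)/(-241)) - 4958 = (69*(-1/1608) + (-1449 + 240)*(-1/241)) - 4958 = (-23/536 - 1209*(-1/241)) - 4958 = (-23/536 + 1209/241) - 4958 = 642481/129176 - 4958 = -639812127/129176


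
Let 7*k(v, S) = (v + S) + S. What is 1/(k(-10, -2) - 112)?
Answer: -1/114 ≈ -0.0087719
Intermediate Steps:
k(v, S) = v/7 + 2*S/7 (k(v, S) = ((v + S) + S)/7 = ((S + v) + S)/7 = (v + 2*S)/7 = v/7 + 2*S/7)
1/(k(-10, -2) - 112) = 1/(((⅐)*(-10) + (2/7)*(-2)) - 112) = 1/((-10/7 - 4/7) - 112) = 1/(-2 - 112) = 1/(-114) = -1/114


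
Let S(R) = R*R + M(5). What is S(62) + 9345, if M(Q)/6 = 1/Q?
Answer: 65951/5 ≈ 13190.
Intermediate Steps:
M(Q) = 6/Q (M(Q) = 6*(1/Q) = 6/Q)
S(R) = 6/5 + R² (S(R) = R*R + 6/5 = R² + 6*(⅕) = R² + 6/5 = 6/5 + R²)
S(62) + 9345 = (6/5 + 62²) + 9345 = (6/5 + 3844) + 9345 = 19226/5 + 9345 = 65951/5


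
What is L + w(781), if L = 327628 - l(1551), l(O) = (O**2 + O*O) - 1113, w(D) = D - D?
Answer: -4482461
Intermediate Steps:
w(D) = 0
l(O) = -1113 + 2*O**2 (l(O) = (O**2 + O**2) - 1113 = 2*O**2 - 1113 = -1113 + 2*O**2)
L = -4482461 (L = 327628 - (-1113 + 2*1551**2) = 327628 - (-1113 + 2*2405601) = 327628 - (-1113 + 4811202) = 327628 - 1*4810089 = 327628 - 4810089 = -4482461)
L + w(781) = -4482461 + 0 = -4482461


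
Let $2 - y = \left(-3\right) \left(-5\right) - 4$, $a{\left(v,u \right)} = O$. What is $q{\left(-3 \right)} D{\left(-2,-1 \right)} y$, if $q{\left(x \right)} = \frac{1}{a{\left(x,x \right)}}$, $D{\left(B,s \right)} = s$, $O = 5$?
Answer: $\frac{9}{5} \approx 1.8$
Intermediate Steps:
$a{\left(v,u \right)} = 5$
$y = -9$ ($y = 2 - \left(\left(-3\right) \left(-5\right) - 4\right) = 2 - \left(15 - 4\right) = 2 - 11 = -9$)
$q{\left(x \right)} = \frac{1}{5}$
$q{\left(-3 \right)} D{\left(-2,-1 \right)} y = \frac{1}{5} \left(-1\right) \left(-9\right) = \left(- \frac{1}{5}\right) \left(-9\right) = \frac{9}{5}$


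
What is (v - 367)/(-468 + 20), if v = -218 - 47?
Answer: 79/56 ≈ 1.4107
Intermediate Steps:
v = -265
(v - 367)/(-468 + 20) = (-265 - 367)/(-468 + 20) = -632/(-448) = -632*(-1/448) = 79/56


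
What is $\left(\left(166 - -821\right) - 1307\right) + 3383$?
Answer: $3063$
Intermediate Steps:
$\left(\left(166 - -821\right) - 1307\right) + 3383 = \left(\left(166 + 821\right) - 1307\right) + 3383 = \left(987 - 1307\right) + 3383 = -320 + 3383 = 3063$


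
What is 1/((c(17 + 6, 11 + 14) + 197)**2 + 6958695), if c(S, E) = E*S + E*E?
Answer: 1/8910304 ≈ 1.1223e-7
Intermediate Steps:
c(S, E) = E**2 + E*S (c(S, E) = E*S + E**2 = E**2 + E*S)
1/((c(17 + 6, 11 + 14) + 197)**2 + 6958695) = 1/(((11 + 14)*((11 + 14) + (17 + 6)) + 197)**2 + 6958695) = 1/((25*(25 + 23) + 197)**2 + 6958695) = 1/((25*48 + 197)**2 + 6958695) = 1/((1200 + 197)**2 + 6958695) = 1/(1397**2 + 6958695) = 1/(1951609 + 6958695) = 1/8910304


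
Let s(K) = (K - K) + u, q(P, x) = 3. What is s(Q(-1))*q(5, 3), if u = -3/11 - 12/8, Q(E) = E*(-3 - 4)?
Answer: -117/22 ≈ -5.3182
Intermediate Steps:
Q(E) = -7*E (Q(E) = E*(-7) = -7*E)
u = -39/22 (u = -3*1/11 - 12*⅛ = -3/11 - 3/2 = -39/22 ≈ -1.7727)
s(K) = -39/22 (s(K) = (K - K) - 39/22 = 0 - 39/22 = -39/22)
s(Q(-1))*q(5, 3) = -39/22*3 = -117/22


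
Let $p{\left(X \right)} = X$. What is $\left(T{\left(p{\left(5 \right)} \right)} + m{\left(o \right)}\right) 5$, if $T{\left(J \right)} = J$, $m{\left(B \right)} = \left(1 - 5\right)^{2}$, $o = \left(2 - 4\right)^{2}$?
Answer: $105$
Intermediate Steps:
$o = 4$ ($o = \left(-2\right)^{2} = 4$)
$m{\left(B \right)} = 16$ ($m{\left(B \right)} = \left(-4\right)^{2} = 16$)
$\left(T{\left(p{\left(5 \right)} \right)} + m{\left(o \right)}\right) 5 = \left(5 + 16\right) 5 = 21 \cdot 5 = 105$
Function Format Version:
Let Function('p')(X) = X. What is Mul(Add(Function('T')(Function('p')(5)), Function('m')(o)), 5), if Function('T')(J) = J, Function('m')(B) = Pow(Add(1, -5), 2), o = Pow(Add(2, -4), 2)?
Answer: 105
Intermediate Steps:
o = 4 (o = Pow(-2, 2) = 4)
Function('m')(B) = 16 (Function('m')(B) = Pow(-4, 2) = 16)
Mul(Add(Function('T')(Function('p')(5)), Function('m')(o)), 5) = Mul(Add(5, 16), 5) = Mul(21, 5) = 105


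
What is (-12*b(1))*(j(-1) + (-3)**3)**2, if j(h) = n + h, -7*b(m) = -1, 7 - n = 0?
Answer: -756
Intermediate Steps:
n = 7 (n = 7 - 1*0 = 7 + 0 = 7)
b(m) = 1/7 (b(m) = -1/7*(-1) = 1/7)
j(h) = 7 + h
(-12*b(1))*(j(-1) + (-3)**3)**2 = (-12*1/7)*((7 - 1) + (-3)**3)**2 = -12*(6 - 27)**2/7 = -12/7*(-21)**2 = -12/7*441 = -756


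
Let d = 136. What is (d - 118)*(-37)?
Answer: -666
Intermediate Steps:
(d - 118)*(-37) = (136 - 118)*(-37) = 18*(-37) = -666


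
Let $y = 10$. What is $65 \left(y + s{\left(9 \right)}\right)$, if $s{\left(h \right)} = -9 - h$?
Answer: $-520$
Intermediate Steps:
$65 \left(y + s{\left(9 \right)}\right) = 65 \left(10 - 18\right) = 65 \left(-8\right) = -520$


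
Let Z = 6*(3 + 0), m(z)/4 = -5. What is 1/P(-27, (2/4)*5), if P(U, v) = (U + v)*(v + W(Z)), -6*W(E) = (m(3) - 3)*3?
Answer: -1/343 ≈ -0.0029155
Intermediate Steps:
m(z) = -20 (m(z) = 4*(-5) = -20)
Z = 18 (Z = 6*3 = 18)
W(E) = 23/2 (W(E) = -(-20 - 3)*3/6 = -(-23)*3/6 = -1/6*(-69) = 23/2)
P(U, v) = (23/2 + v)*(U + v) (P(U, v) = (U + v)*(v + 23/2) = (U + v)*(23/2 + v) = (23/2 + v)*(U + v))
1/P(-27, (2/4)*5) = 1/(((2/4)*5)**2 + (23/2)*(-27) + 23*((2/4)*5)/2 - 27*2/4*5) = 1/(((2*(1/4))*5)**2 - 621/2 + 23*((2*(1/4))*5)/2 - 27*2*(1/4)*5) = 1/(((1/2)*5)**2 - 621/2 + 23*((1/2)*5)/2 - 27*5/2) = 1/((5/2)**2 - 621/2 + (23/2)*(5/2) - 27*5/2) = 1/(25/4 - 621/2 + 115/4 - 135/2) = 1/(-343) = -1/343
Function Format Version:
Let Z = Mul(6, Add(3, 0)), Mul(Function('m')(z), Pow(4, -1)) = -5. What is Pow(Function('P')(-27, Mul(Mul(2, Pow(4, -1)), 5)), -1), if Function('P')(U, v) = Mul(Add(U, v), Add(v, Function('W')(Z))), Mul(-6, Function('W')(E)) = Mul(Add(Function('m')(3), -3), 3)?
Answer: Rational(-1, 343) ≈ -0.0029155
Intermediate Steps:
Function('m')(z) = -20 (Function('m')(z) = Mul(4, -5) = -20)
Z = 18 (Z = Mul(6, 3) = 18)
Function('W')(E) = Rational(23, 2) (Function('W')(E) = Mul(Rational(-1, 6), Mul(Add(-20, -3), 3)) = Mul(Rational(-1, 6), Mul(-23, 3)) = Mul(Rational(-1, 6), -69) = Rational(23, 2))
Function('P')(U, v) = Mul(Add(Rational(23, 2), v), Add(U, v)) (Function('P')(U, v) = Mul(Add(U, v), Add(v, Rational(23, 2))) = Mul(Add(U, v), Add(Rational(23, 2), v)) = Mul(Add(Rational(23, 2), v), Add(U, v)))
Pow(Function('P')(-27, Mul(Mul(2, Pow(4, -1)), 5)), -1) = Pow(Add(Pow(Mul(Mul(2, Pow(4, -1)), 5), 2), Mul(Rational(23, 2), -27), Mul(Rational(23, 2), Mul(Mul(2, Pow(4, -1)), 5)), Mul(-27, Mul(Mul(2, Pow(4, -1)), 5))), -1) = Pow(Add(Pow(Mul(Mul(2, Rational(1, 4)), 5), 2), Rational(-621, 2), Mul(Rational(23, 2), Mul(Mul(2, Rational(1, 4)), 5)), Mul(-27, Mul(Mul(2, Rational(1, 4)), 5))), -1) = Pow(Add(Pow(Mul(Rational(1, 2), 5), 2), Rational(-621, 2), Mul(Rational(23, 2), Mul(Rational(1, 2), 5)), Mul(-27, Mul(Rational(1, 2), 5))), -1) = Pow(Add(Pow(Rational(5, 2), 2), Rational(-621, 2), Mul(Rational(23, 2), Rational(5, 2)), Mul(-27, Rational(5, 2))), -1) = Pow(Add(Rational(25, 4), Rational(-621, 2), Rational(115, 4), Rational(-135, 2)), -1) = Pow(-343, -1) = Rational(-1, 343)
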